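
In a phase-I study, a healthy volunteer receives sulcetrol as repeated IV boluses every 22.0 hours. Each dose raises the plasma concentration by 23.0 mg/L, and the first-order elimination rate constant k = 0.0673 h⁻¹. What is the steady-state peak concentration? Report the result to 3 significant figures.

29.8 mg/L

Fraction remaining after one interval: e^(−kτ) = e^(−0.06730 × 22.0) = 0.2275
R = 1 / (1 − 0.2275) = 1.295
Css,max = 23.0 × 1.295 ≈ 29.8 mg/L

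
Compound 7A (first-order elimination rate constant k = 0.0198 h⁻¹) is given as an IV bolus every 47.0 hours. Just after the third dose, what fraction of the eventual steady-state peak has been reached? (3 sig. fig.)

f_n = 1 − e^(−nkτ) = 1 − e^(−3 × 0.01980 × 47.0) = 1 − e^(−2.792) = 1 − 0.06131 ≈ 0.939

0.939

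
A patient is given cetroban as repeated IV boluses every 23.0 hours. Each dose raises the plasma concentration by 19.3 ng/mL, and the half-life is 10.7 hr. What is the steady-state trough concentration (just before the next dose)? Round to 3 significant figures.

k = ln 2 / 10.7 = 0.06478 hr⁻¹
Fraction remaining after one interval: e^(−kτ) = e^(−0.06478 × 23.0) = 0.2254
R = 1 / (1 − 0.2254) = 1.291
Css,max = 19.3 × 1.291 = 24.92 ng/mL
Css,min = Css,max × e^(−kτ) = 24.92 × 0.2254 ≈ 5.62 ng/mL

5.62 ng/mL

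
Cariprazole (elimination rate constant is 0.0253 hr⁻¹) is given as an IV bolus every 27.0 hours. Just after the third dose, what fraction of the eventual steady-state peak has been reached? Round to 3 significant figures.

f_n = 1 − e^(−nkτ) = 1 − e^(−3 × 0.02530 × 27.0) = 1 − e^(−2.049) = 1 − 0.1288 ≈ 0.871

0.871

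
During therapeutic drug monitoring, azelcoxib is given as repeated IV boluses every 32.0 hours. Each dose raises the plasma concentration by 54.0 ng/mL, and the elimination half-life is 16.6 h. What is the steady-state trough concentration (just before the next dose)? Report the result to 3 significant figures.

k = ln 2 / 16.6 = 0.04176 h⁻¹
Fraction remaining after one interval: e^(−kτ) = e^(−0.04176 × 32.0) = 0.2628
R = 1 / (1 − 0.2628) = 1.357
Css,max = 54.0 × 1.357 = 73.25 ng/mL
Css,min = Css,max × e^(−kτ) = 73.25 × 0.2628 ≈ 19.3 ng/mL

19.3 ng/mL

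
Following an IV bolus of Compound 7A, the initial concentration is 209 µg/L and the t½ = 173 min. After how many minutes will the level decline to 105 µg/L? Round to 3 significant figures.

k = ln 2 / 173 = 0.004007 min⁻¹
C(t) = C₀ e^(−kt)  ⇒  t = ln(C₀/C) / k
t = ln(209/105) / 0.004007 = 0.6884 / 0.004007 ≈ 172 minutes

172 minutes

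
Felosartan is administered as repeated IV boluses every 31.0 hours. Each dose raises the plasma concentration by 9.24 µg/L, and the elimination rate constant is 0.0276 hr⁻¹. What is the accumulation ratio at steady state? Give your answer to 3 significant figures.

Fraction remaining after one interval: e^(−kτ) = e^(−0.02760 × 31.0) = 0.4250
R = 1 / (1 − 0.4250) = 1 / 0.5750 ≈ 1.74

1.74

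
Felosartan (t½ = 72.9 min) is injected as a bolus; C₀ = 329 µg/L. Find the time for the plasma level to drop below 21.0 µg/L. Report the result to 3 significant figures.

k = ln 2 / 72.9 = 0.009508 min⁻¹
C(t) = C₀ e^(−kt)  ⇒  t = ln(C₀/C) / k
t = ln(329/21.0) / 0.009508 = 2.752 / 0.009508 ≈ 289 minutes

289 minutes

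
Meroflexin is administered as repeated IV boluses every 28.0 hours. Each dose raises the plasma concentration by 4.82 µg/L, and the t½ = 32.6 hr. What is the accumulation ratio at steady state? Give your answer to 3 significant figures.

k = ln 2 / 32.6 = 0.02126 hr⁻¹
Fraction remaining after one interval: e^(−kτ) = e^(−0.02126 × 28.0) = 0.5514
R = 1 / (1 − 0.5514) = 1 / 0.4486 ≈ 2.23

2.23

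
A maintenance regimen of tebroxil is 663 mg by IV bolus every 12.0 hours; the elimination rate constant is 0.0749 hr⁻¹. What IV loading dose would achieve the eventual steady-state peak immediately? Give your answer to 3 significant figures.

1120 mg

Accumulation ratio R = 1 / (1 − e^(−kτ)) = 1 / (1 − e^(−0.07490×12.0)) = 1 / (1 − 0.4071) = 1.687
Loading dose = maintenance dose × R = 663 × 1.687 ≈ 1120 mg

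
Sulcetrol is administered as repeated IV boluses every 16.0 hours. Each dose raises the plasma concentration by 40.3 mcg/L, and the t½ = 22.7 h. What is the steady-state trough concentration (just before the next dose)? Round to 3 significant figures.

64.0 mcg/L

k = ln 2 / 22.7 = 0.03054 h⁻¹
Fraction remaining after one interval: e^(−kτ) = e^(−0.03054 × 16.0) = 0.6135
R = 1 / (1 − 0.6135) = 2.587
Css,max = 40.3 × 2.587 = 104.3 mcg/L
Css,min = Css,max × e^(−kτ) = 104.3 × 0.6135 ≈ 64.0 mcg/L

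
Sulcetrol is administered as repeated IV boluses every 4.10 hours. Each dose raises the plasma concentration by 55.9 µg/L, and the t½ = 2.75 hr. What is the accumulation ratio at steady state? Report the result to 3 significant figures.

1.55

k = ln 2 / 2.75 = 0.2521 hr⁻¹
Fraction remaining after one interval: e^(−kτ) = e^(−0.2521 × 4.10) = 0.3558
R = 1 / (1 − 0.3558) = 1 / 0.6442 ≈ 1.55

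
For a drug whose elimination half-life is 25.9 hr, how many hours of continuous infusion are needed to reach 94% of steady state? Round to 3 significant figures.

k = ln 2 / 25.9 = 0.02676 hr⁻¹
f = 1 − e^(−kt)  ⇒  t = −ln(1 − f) / k
t = −ln(1 − 0.94) / 0.02676 = 2.813 / 0.02676 ≈ 105 hours

105 hours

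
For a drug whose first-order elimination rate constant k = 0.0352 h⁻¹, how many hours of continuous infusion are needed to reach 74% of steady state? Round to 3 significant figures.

38.3 hours

f = 1 − e^(−kt)  ⇒  t = −ln(1 − f) / k
t = −ln(1 − 0.74) / 0.03520 = 1.347 / 0.03520 ≈ 38.3 hours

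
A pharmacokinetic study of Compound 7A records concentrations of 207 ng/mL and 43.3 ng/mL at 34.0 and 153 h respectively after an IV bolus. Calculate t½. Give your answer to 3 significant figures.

k = ln(C₁/C₂) / (t₂ − t₁) = ln(207/43.3) / (153 − 34.0)
  = 1.565 / 119.0 = 0.01315 h⁻¹
t½ = ln 2 / k = ln 2 / 0.01315 ≈ 52.7 hours

52.7 hours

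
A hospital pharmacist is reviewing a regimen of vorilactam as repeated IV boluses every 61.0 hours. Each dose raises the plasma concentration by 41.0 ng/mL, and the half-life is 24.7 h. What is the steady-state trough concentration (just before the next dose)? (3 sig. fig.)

9.03 ng/mL

k = ln 2 / 24.7 = 0.02806 h⁻¹
Fraction remaining after one interval: e^(−kτ) = e^(−0.02806 × 61.0) = 0.1805
R = 1 / (1 − 0.1805) = 1.220
Css,max = 41.0 × 1.220 = 50.03 ng/mL
Css,min = Css,max × e^(−kτ) = 50.03 × 0.1805 ≈ 9.03 ng/mL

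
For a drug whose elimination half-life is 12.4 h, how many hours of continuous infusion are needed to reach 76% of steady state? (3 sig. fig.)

25.5 hours

k = ln 2 / 12.4 = 0.05590 h⁻¹
f = 1 − e^(−kt)  ⇒  t = −ln(1 − f) / k
t = −ln(1 − 0.76) / 0.05590 = 1.427 / 0.05590 ≈ 25.5 hours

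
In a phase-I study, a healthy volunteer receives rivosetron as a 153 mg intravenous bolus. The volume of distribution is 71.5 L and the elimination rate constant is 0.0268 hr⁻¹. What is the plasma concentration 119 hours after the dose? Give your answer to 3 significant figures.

C₀ = dose / V = 153 / 71.5 = 2.140 mg/L
C(t) = C₀ e^(−kt) = 2.140 × e^(−0.02680 × 119) = 2.140 × e^(−3.189) = 2.140 × 0.04120 ≈ 0.0882 mg/L

0.0882 mg/L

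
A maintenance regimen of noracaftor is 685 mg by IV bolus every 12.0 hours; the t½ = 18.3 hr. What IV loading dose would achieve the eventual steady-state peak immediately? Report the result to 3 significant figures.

1880 mg

k = ln 2 / 18.3 = 0.03788 hr⁻¹
Accumulation ratio R = 1 / (1 − e^(−kτ)) = 1 / (1 − e^(−0.03788×12.0)) = 1 / (1 − 0.6348) = 2.738
Loading dose = maintenance dose × R = 685 × 2.738 ≈ 1880 mg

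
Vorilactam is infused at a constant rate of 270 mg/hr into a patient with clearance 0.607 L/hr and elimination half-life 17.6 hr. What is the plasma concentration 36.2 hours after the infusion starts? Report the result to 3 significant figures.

Css = rate / CL = 270 / 0.607 = 444.8 mg/L
k = ln 2 / 17.6 = 0.03938 hr⁻¹
C(t) = Css (1 − e^(−kt)) = 444.8 × (1 − e^(−1.426)) = 444.8 × 0.7597 ≈ 338 mg/L

338 mg/L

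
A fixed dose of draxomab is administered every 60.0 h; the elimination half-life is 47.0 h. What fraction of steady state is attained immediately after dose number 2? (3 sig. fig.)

k = ln 2 / 47.0 = 0.01475 h⁻¹
f_n = 1 − e^(−nkτ) = 1 − e^(−2 × 0.01475 × 60.0) = 1 − e^(−1.770) = 1 − 0.1704 ≈ 0.830

0.830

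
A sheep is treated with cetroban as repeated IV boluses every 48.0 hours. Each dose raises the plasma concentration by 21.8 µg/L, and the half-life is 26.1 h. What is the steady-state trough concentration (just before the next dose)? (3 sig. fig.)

8.46 µg/L

k = ln 2 / 26.1 = 0.02656 h⁻¹
Fraction remaining after one interval: e^(−kτ) = e^(−0.02656 × 48.0) = 0.2795
R = 1 / (1 − 0.2795) = 1.388
Css,max = 21.8 × 1.388 = 30.26 µg/L
Css,min = Css,max × e^(−kτ) = 30.26 × 0.2795 ≈ 8.46 µg/L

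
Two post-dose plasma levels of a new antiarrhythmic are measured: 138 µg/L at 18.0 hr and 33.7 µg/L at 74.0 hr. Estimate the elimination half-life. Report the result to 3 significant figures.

k = ln(C₁/C₂) / (t₂ − t₁) = ln(138/33.7) / (74.0 − 18.0)
  = 1.410 / 56.00 = 0.02517 hr⁻¹
t½ = ln 2 / k = ln 2 / 0.02517 ≈ 27.5 hours

27.5 hours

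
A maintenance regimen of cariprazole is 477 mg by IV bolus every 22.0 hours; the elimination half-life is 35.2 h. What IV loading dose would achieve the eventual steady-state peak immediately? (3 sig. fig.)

k = ln 2 / 35.2 = 0.01969 h⁻¹
Accumulation ratio R = 1 / (1 − e^(−kτ)) = 1 / (1 − e^(−0.01969×22.0)) = 1 / (1 − 0.6484) = 2.844
Loading dose = maintenance dose × R = 477 × 2.844 ≈ 1360 mg

1360 mg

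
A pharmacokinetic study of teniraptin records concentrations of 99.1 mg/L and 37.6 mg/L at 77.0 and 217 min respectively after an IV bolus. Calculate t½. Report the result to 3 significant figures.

100 minutes

k = ln(C₁/C₂) / (t₂ − t₁) = ln(99.1/37.6) / (217 − 77.0)
  = 0.9691 / 140.0 = 0.006922 min⁻¹
t½ = ln 2 / k = ln 2 / 0.006922 ≈ 100 minutes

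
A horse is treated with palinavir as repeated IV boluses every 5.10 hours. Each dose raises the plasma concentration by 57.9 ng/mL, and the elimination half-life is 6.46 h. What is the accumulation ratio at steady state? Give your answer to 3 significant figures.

k = ln 2 / 6.46 = 0.1073 h⁻¹
Fraction remaining after one interval: e^(−kτ) = e^(−0.1073 × 5.10) = 0.5786
R = 1 / (1 − 0.5786) = 1 / 0.4214 ≈ 2.37

2.37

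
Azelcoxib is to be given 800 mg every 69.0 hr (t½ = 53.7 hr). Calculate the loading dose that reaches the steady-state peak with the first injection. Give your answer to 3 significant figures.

k = ln 2 / 53.7 = 0.01291 hr⁻¹
Accumulation ratio R = 1 / (1 − e^(−kτ)) = 1 / (1 − e^(−0.01291×69.0)) = 1 / (1 − 0.4104) = 1.696
Loading dose = maintenance dose × R = 800 × 1.696 ≈ 1360 mg

1360 mg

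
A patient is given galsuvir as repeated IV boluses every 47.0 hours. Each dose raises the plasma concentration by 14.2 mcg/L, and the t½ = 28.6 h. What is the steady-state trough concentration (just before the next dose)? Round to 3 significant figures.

k = ln 2 / 28.6 = 0.02424 h⁻¹
Fraction remaining after one interval: e^(−kτ) = e^(−0.02424 × 47.0) = 0.3201
R = 1 / (1 − 0.3201) = 1.471
Css,max = 14.2 × 1.471 = 20.89 mcg/L
Css,min = Css,max × e^(−kτ) = 20.89 × 0.3201 ≈ 6.69 mcg/L

6.69 mcg/L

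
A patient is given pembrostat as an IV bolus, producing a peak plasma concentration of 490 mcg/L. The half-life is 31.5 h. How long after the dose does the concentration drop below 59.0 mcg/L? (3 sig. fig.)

96.2 hours

k = ln 2 / 31.5 = 0.02200 h⁻¹
C(t) = C₀ e^(−kt)  ⇒  t = ln(C₀/C) / k
t = ln(490/59.0) / 0.02200 = 2.117 / 0.02200 ≈ 96.2 hours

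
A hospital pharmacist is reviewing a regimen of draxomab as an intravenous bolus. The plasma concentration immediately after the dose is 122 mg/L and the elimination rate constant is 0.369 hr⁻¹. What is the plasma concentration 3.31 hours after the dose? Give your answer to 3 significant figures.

C(t) = C₀ e^(−kt) = 122 × e^(−0.3690 × 3.31) = 122 × e^(−1.221) = 122 × 0.2948 ≈ 36.0 mg/L

36.0 mg/L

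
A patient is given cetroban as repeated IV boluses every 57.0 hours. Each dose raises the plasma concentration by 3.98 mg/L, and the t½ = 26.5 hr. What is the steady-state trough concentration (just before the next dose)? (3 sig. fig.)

1.16 mg/L

k = ln 2 / 26.5 = 0.02616 hr⁻¹
Fraction remaining after one interval: e^(−kτ) = e^(−0.02616 × 57.0) = 0.2252
R = 1 / (1 − 0.2252) = 1.291
Css,max = 3.98 × 1.291 = 5.137 mg/L
Css,min = Css,max × e^(−kτ) = 5.137 × 0.2252 ≈ 1.16 mg/L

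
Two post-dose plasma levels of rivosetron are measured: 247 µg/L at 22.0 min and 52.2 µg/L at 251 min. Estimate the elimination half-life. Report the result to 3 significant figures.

k = ln(C₁/C₂) / (t₂ − t₁) = ln(247/52.2) / (251 − 22.0)
  = 1.554 / 229.0 = 0.006787 min⁻¹
t½ = ln 2 / k = ln 2 / 0.006787 ≈ 102 minutes

102 minutes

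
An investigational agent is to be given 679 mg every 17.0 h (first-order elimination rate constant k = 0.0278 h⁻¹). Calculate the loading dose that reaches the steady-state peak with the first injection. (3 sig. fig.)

1800 mg

Accumulation ratio R = 1 / (1 − e^(−kτ)) = 1 / (1 − e^(−0.02780×17.0)) = 1 / (1 − 0.6234) = 2.655
Loading dose = maintenance dose × R = 679 × 2.655 ≈ 1800 mg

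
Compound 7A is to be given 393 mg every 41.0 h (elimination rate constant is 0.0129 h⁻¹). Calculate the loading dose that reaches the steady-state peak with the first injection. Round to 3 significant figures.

957 mg

Accumulation ratio R = 1 / (1 − e^(−kτ)) = 1 / (1 − e^(−0.01290×41.0)) = 1 / (1 − 0.5893) = 2.435
Loading dose = maintenance dose × R = 393 × 2.435 ≈ 957 mg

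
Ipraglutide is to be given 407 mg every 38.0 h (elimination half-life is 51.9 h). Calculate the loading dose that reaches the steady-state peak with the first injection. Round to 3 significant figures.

1020 mg

k = ln 2 / 51.9 = 0.01336 h⁻¹
Accumulation ratio R = 1 / (1 − e^(−kτ)) = 1 / (1 − e^(−0.01336×38.0)) = 1 / (1 − 0.6020) = 2.513
Loading dose = maintenance dose × R = 407 × 2.513 ≈ 1020 mg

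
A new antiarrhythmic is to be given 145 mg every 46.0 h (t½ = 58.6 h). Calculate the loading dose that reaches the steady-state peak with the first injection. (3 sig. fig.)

k = ln 2 / 58.6 = 0.01183 h⁻¹
Accumulation ratio R = 1 / (1 − e^(−kτ)) = 1 / (1 − e^(−0.01183×46.0)) = 1 / (1 − 0.5804) = 2.383
Loading dose = maintenance dose × R = 145 × 2.383 ≈ 346 mg

346 mg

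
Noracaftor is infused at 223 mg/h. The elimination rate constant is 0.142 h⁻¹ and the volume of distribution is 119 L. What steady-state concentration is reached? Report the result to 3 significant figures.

13.2 µg/mL

CL = k · V = 0.142 × 119 = 16.90 L/h
Css = rate / CL = 223 / 16.90 ≈ 13.2 µg/mL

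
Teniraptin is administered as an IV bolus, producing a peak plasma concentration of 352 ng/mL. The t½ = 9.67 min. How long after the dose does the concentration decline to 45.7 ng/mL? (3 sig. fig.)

28.5 minutes

k = ln 2 / 9.67 = 0.07168 min⁻¹
C(t) = C₀ e^(−kt)  ⇒  t = ln(C₀/C) / k
t = ln(352/45.7) / 0.07168 = 2.042 / 0.07168 ≈ 28.5 minutes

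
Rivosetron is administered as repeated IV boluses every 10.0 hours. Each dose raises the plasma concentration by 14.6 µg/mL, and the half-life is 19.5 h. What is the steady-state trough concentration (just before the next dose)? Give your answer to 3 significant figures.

k = ln 2 / 19.5 = 0.03555 h⁻¹
Fraction remaining after one interval: e^(−kτ) = e^(−0.03555 × 10.0) = 0.7009
R = 1 / (1 − 0.7009) = 3.343
Css,max = 14.6 × 3.343 = 48.81 µg/mL
Css,min = Css,max × e^(−kτ) = 48.81 × 0.7009 ≈ 34.2 µg/mL

34.2 µg/mL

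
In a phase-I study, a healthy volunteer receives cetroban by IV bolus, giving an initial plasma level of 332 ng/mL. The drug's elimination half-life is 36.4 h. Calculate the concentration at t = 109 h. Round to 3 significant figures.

k = ln 2 / 36.4 = 0.01904 h⁻¹
109 h is 2.995 half-lives, so C = 332 × (1/2)^2.995 = 332 × 0.1255 ≈ 41.7 ng/mL

41.7 ng/mL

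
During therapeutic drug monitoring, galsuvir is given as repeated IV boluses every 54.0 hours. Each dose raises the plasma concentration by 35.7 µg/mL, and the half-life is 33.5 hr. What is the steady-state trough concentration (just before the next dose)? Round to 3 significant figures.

k = ln 2 / 33.5 = 0.02069 hr⁻¹
Fraction remaining after one interval: e^(−kτ) = e^(−0.02069 × 54.0) = 0.3272
R = 1 / (1 − 0.3272) = 1.486
Css,max = 35.7 × 1.486 = 53.06 µg/mL
Css,min = Css,max × e^(−kτ) = 53.06 × 0.3272 ≈ 17.4 µg/mL

17.4 µg/mL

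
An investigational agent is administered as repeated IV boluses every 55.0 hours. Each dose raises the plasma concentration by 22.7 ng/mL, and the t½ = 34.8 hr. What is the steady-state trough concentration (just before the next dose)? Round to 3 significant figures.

11.4 ng/mL

k = ln 2 / 34.8 = 0.01992 hr⁻¹
Fraction remaining after one interval: e^(−kτ) = e^(−0.01992 × 55.0) = 0.3344
R = 1 / (1 − 0.3344) = 1.502
Css,max = 22.7 × 1.502 = 34.10 ng/mL
Css,min = Css,max × e^(−kτ) = 34.10 × 0.3344 ≈ 11.4 ng/mL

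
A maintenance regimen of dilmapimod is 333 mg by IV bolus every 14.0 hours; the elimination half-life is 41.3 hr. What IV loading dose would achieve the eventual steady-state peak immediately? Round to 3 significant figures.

1590 mg

k = ln 2 / 41.3 = 0.01678 hr⁻¹
Accumulation ratio R = 1 / (1 − e^(−kτ)) = 1 / (1 − e^(−0.01678×14.0)) = 1 / (1 − 0.7906) = 4.776
Loading dose = maintenance dose × R = 333 × 4.776 ≈ 1590 mg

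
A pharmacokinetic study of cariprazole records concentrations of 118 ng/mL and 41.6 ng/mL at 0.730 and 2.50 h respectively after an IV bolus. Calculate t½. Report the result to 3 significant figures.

k = ln(C₁/C₂) / (t₂ − t₁) = ln(118/41.6) / (2.50 − 0.730)
  = 1.043 / 1.770 = 0.5890 h⁻¹
t½ = ln 2 / k = ln 2 / 0.5890 ≈ 1.18 hours

1.18 hours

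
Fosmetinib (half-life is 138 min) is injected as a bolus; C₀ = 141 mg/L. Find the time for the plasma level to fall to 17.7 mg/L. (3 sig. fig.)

413 minutes

k = ln 2 / 138 = 0.005023 min⁻¹
C(t) = C₀ e^(−kt)  ⇒  t = ln(C₀/C) / k
t = ln(141/17.7) / 0.005023 = 2.075 / 0.005023 ≈ 413 minutes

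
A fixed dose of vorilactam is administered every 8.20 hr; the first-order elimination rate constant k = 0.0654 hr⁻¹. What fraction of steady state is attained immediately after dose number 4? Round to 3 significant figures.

0.883

f_n = 1 − e^(−nkτ) = 1 − e^(−4 × 0.06540 × 8.20) = 1 − e^(−2.145) = 1 − 0.1171 ≈ 0.883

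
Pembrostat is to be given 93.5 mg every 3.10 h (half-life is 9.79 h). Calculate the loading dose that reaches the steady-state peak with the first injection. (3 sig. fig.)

k = ln 2 / 9.79 = 0.07080 h⁻¹
Accumulation ratio R = 1 / (1 − e^(−kτ)) = 1 / (1 − e^(−0.07080×3.10)) = 1 / (1 − 0.8029) = 5.074
Loading dose = maintenance dose × R = 93.5 × 5.074 ≈ 474 mg

474 mg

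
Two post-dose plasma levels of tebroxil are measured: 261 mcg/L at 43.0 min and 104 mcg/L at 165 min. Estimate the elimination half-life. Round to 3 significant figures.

91.9 minutes

k = ln(C₁/C₂) / (t₂ − t₁) = ln(261/104) / (165 − 43.0)
  = 0.9201 / 122.0 = 0.007542 min⁻¹
t½ = ln 2 / k = ln 2 / 0.007542 ≈ 91.9 minutes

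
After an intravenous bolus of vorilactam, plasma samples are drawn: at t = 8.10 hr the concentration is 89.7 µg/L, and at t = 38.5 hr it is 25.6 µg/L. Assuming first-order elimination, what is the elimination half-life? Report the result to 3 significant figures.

16.8 hours

k = ln(C₁/C₂) / (t₂ − t₁) = ln(89.7/25.6) / (38.5 − 8.10)
  = 1.254 / 30.40 = 0.04125 hr⁻¹
t½ = ln 2 / k = ln 2 / 0.04125 ≈ 16.8 hours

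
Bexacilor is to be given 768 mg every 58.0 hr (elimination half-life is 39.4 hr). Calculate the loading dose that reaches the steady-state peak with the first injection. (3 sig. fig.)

1200 mg

k = ln 2 / 39.4 = 0.01759 hr⁻¹
Accumulation ratio R = 1 / (1 − e^(−kτ)) = 1 / (1 − e^(−0.01759×58.0)) = 1 / (1 − 0.3605) = 1.564
Loading dose = maintenance dose × R = 768 × 1.564 ≈ 1200 mg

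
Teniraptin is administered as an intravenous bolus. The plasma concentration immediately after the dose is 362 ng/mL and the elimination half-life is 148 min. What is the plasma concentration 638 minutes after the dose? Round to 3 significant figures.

18.2 ng/mL

k = ln 2 / 148 = 0.004683 min⁻¹
C(t) = C₀ e^(−kt) = 362 × e^(−0.004683 × 638) = 362 × e^(−2.988) = 362 × 0.05039 ≈ 18.2 ng/mL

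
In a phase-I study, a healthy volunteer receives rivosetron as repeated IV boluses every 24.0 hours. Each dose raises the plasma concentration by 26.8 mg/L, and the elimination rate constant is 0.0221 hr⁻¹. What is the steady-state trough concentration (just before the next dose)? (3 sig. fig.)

38.3 mg/L

Fraction remaining after one interval: e^(−kτ) = e^(−0.02210 × 24.0) = 0.5884
R = 1 / (1 − 0.5884) = 2.429
Css,max = 26.8 × 2.429 = 65.11 mg/L
Css,min = Css,max × e^(−kτ) = 65.11 × 0.5884 ≈ 38.3 mg/L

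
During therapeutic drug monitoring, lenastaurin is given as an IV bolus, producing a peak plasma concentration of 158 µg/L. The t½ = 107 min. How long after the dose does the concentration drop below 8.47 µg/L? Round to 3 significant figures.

k = ln 2 / 107 = 0.006478 min⁻¹
C(t) = C₀ e^(−kt)  ⇒  t = ln(C₀/C) / k
t = ln(158/8.47) / 0.006478 = 2.926 / 0.006478 ≈ 452 minutes

452 minutes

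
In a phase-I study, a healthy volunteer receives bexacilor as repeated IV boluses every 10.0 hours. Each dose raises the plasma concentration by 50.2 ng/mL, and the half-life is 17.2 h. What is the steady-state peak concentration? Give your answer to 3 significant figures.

151 ng/mL

k = ln 2 / 17.2 = 0.04030 h⁻¹
Fraction remaining after one interval: e^(−kτ) = e^(−0.04030 × 10.0) = 0.6683
R = 1 / (1 − 0.6683) = 3.015
Css,max = 50.2 × 3.015 ≈ 151 ng/mL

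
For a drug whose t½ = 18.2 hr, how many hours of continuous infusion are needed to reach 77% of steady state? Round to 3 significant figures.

38.6 hours

k = ln 2 / 18.2 = 0.03809 hr⁻¹
f = 1 − e^(−kt)  ⇒  t = −ln(1 − f) / k
t = −ln(1 − 0.77) / 0.03809 = 1.470 / 0.03809 ≈ 38.6 hours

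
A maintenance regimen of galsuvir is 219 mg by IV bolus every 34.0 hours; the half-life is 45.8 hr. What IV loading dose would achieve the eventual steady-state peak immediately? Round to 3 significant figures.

544 mg

k = ln 2 / 45.8 = 0.01513 hr⁻¹
Accumulation ratio R = 1 / (1 − e^(−kτ)) = 1 / (1 − e^(−0.01513×34.0)) = 1 / (1 − 0.5978) = 2.486
Loading dose = maintenance dose × R = 219 × 2.486 ≈ 544 mg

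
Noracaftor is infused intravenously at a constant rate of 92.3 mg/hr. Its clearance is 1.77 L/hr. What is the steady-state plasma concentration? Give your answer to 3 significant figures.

52.1 mg/L

Css = infusion rate / CL = 92.3 / 1.77 ≈ 52.1 mg/L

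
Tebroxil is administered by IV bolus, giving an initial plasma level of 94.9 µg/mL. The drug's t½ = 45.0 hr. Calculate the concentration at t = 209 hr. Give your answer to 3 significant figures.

k = ln 2 / 45.0 = 0.01540 hr⁻¹
209 hr is 4.644 half-lives, so C = 94.9 × (1/2)^4.644 = 94.9 × 0.03998 ≈ 3.79 µg/mL

3.79 µg/mL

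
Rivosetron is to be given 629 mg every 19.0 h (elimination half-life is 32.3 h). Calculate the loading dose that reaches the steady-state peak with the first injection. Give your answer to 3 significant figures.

1880 mg

k = ln 2 / 32.3 = 0.02146 h⁻¹
Accumulation ratio R = 1 / (1 − e^(−kτ)) = 1 / (1 − e^(−0.02146×19.0)) = 1 / (1 − 0.6652) = 2.986
Loading dose = maintenance dose × R = 629 × 2.986 ≈ 1880 mg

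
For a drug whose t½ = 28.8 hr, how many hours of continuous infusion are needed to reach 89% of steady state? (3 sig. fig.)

k = ln 2 / 28.8 = 0.02407 hr⁻¹
f = 1 − e^(−kt)  ⇒  t = −ln(1 − f) / k
t = −ln(1 − 0.89) / 0.02407 = 2.207 / 0.02407 ≈ 91.7 hours

91.7 hours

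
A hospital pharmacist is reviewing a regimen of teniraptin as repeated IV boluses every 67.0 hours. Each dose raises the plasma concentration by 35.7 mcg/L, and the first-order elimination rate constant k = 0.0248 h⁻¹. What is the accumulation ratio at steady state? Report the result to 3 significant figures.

Fraction remaining after one interval: e^(−kτ) = e^(−0.02480 × 67.0) = 0.1898
R = 1 / (1 − 0.1898) = 1 / 0.8102 ≈ 1.23

1.23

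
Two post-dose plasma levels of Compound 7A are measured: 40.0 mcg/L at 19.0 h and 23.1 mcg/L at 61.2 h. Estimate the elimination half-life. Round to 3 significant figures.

k = ln(C₁/C₂) / (t₂ − t₁) = ln(40.0/23.1) / (61.2 − 19.0)
  = 0.5490 / 42.20 = 0.01301 h⁻¹
t½ = ln 2 / k = ln 2 / 0.01301 ≈ 53.3 hours

53.3 hours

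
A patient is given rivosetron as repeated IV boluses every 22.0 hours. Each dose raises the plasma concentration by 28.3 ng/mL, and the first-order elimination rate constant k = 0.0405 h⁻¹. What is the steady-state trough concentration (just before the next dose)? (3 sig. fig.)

19.7 ng/mL

Fraction remaining after one interval: e^(−kτ) = e^(−0.04050 × 22.0) = 0.4102
R = 1 / (1 − 0.4102) = 1.696
Css,max = 28.3 × 1.696 = 47.99 ng/mL
Css,min = Css,max × e^(−kτ) = 47.99 × 0.4102 ≈ 19.7 ng/mL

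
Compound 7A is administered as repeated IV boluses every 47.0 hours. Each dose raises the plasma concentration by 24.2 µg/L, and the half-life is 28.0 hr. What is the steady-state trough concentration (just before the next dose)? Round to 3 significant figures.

11.0 µg/L

k = ln 2 / 28.0 = 0.02476 hr⁻¹
Fraction remaining after one interval: e^(−kτ) = e^(−0.02476 × 47.0) = 0.3124
R = 1 / (1 − 0.3124) = 1.454
Css,max = 24.2 × 1.454 = 35.19 µg/L
Css,min = Css,max × e^(−kτ) = 35.19 × 0.3124 ≈ 11.0 µg/L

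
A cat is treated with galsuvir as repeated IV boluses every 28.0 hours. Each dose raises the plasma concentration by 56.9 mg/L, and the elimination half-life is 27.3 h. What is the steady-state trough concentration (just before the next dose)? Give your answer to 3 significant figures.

k = ln 2 / 27.3 = 0.02539 h⁻¹
Fraction remaining after one interval: e^(−kτ) = e^(−0.02539 × 28.0) = 0.4912
R = 1 / (1 − 0.4912) = 1.965
Css,max = 56.9 × 1.965 = 111.8 mg/L
Css,min = Css,max × e^(−kτ) = 111.8 × 0.4912 ≈ 54.9 mg/L

54.9 mg/L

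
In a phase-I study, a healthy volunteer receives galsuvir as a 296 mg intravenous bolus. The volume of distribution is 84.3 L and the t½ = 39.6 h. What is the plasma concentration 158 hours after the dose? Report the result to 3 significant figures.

0.221 µg/mL

C₀ = dose / V = 296 / 84.3 = 3.511 µg/mL
k = ln 2 / 39.6 = 0.01750 h⁻¹
C(t) = C₀ e^(−kt) = 3.511 × e^(−0.01750 × 158) = 3.511 × e^(−2.766) = 3.511 × 0.06294 ≈ 0.221 µg/mL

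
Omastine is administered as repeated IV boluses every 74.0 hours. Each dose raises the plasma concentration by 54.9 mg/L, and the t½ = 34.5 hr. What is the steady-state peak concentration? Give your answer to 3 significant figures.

70.9 mg/L

k = ln 2 / 34.5 = 0.02009 hr⁻¹
Fraction remaining after one interval: e^(−kτ) = e^(−0.02009 × 74.0) = 0.2261
R = 1 / (1 − 0.2261) = 1.292
Css,max = 54.9 × 1.292 ≈ 70.9 mg/L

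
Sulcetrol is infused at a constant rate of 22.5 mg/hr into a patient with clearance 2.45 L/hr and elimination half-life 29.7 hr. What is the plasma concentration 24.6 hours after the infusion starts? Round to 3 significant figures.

4.01 mg/L

Css = rate / CL = 22.5 / 2.45 = 9.184 mg/L
k = ln 2 / 29.7 = 0.02334 hr⁻¹
C(t) = Css (1 − e^(−kt)) = 9.184 × (1 − e^(−0.5741)) = 9.184 × 0.4368 ≈ 4.01 mg/L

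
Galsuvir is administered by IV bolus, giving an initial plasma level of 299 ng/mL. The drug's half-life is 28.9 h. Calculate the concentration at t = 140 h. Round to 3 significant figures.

10.4 ng/mL

k = ln 2 / 28.9 = 0.02398 h⁻¹
C(t) = C₀ e^(−kt) = 299 × e^(−0.02398 × 140) = 299 × e^(−3.358) = 299 × 0.03481 ≈ 10.4 ng/mL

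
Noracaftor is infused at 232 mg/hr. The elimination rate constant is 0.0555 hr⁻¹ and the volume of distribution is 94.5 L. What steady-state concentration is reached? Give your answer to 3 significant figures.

CL = k · V = 0.0555 × 94.5 = 5.245 L/hr
Css = rate / CL = 232 / 5.245 ≈ 44.2 µg/mL

44.2 µg/mL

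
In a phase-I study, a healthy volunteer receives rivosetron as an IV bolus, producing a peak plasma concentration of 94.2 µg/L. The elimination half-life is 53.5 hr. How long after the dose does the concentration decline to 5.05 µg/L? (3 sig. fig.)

226 hours

k = ln 2 / 53.5 = 0.01296 hr⁻¹
C(t) = C₀ e^(−kt)  ⇒  t = ln(C₀/C) / k
t = ln(94.2/5.05) / 0.01296 = 2.926 / 0.01296 ≈ 226 hours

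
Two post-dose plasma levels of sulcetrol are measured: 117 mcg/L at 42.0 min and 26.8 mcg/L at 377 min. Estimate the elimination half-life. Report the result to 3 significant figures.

k = ln(C₁/C₂) / (t₂ − t₁) = ln(117/26.8) / (377 − 42.0)
  = 1.474 / 335.0 = 0.004399 min⁻¹
t½ = ln 2 / k = ln 2 / 0.004399 ≈ 158 minutes

158 minutes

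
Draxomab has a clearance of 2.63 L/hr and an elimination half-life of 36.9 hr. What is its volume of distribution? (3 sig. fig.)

k = ln 2 / t½ = ln 2 / 36.9 = 0.01878 hr⁻¹
V = CL / k = 2.63 / 0.01878 ≈ 140 L

140 L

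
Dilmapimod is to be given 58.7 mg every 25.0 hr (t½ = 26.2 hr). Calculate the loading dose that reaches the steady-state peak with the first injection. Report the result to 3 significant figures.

121 mg

k = ln 2 / 26.2 = 0.02646 hr⁻¹
Accumulation ratio R = 1 / (1 − e^(−kτ)) = 1 / (1 − e^(−0.02646×25.0)) = 1 / (1 − 0.5161) = 2.067
Loading dose = maintenance dose × R = 58.7 × 2.067 ≈ 121 mg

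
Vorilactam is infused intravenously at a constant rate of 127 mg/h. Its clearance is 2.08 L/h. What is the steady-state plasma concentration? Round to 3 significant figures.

61.1 µg/mL

Css = infusion rate / CL = 127 / 2.08 ≈ 61.1 µg/mL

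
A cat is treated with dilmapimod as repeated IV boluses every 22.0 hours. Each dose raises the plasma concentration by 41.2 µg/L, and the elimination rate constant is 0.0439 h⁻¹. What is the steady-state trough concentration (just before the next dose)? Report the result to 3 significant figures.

Fraction remaining after one interval: e^(−kτ) = e^(−0.04390 × 22.0) = 0.3807
R = 1 / (1 − 0.3807) = 1.615
Css,max = 41.2 × 1.615 = 66.52 µg/L
Css,min = Css,max × e^(−kτ) = 66.52 × 0.3807 ≈ 25.3 µg/L

25.3 µg/L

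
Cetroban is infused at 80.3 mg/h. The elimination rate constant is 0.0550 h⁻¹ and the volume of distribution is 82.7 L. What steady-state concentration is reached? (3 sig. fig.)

CL = k · V = 0.0550 × 82.7 = 4.548 L/h
Css = rate / CL = 80.3 / 4.548 ≈ 17.7 µg/mL

17.7 µg/mL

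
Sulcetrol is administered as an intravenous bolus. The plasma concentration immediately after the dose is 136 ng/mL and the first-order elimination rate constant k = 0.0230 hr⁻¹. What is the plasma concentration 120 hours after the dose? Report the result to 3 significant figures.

8.61 ng/mL

C(t) = C₀ e^(−kt) = 136 × e^(−0.02300 × 120) = 136 × e^(−2.760) = 136 × 0.06329 ≈ 8.61 ng/mL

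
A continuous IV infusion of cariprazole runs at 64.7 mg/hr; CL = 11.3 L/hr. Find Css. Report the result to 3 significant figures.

Css = infusion rate / CL = 64.7 / 11.3 ≈ 5.73 mg/L

5.73 mg/L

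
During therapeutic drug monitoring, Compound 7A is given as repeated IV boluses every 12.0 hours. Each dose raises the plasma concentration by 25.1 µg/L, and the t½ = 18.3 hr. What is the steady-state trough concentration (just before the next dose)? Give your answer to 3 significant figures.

43.6 µg/L

k = ln 2 / 18.3 = 0.03788 hr⁻¹
Fraction remaining after one interval: e^(−kτ) = e^(−0.03788 × 12.0) = 0.6348
R = 1 / (1 − 0.6348) = 2.738
Css,max = 25.1 × 2.738 = 68.72 µg/L
Css,min = Css,max × e^(−kτ) = 68.72 × 0.6348 ≈ 43.6 µg/L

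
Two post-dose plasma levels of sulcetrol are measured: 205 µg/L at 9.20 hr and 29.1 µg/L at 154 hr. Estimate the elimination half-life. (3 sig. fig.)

51.4 hours

k = ln(C₁/C₂) / (t₂ − t₁) = ln(205/29.1) / (154 − 9.20)
  = 1.952 / 144.8 = 0.01348 hr⁻¹
t½ = ln 2 / k = ln 2 / 0.01348 ≈ 51.4 hours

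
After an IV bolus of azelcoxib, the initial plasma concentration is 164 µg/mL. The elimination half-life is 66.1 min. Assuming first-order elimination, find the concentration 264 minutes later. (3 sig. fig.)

k = ln 2 / 66.1 = 0.01049 min⁻¹
264 min is 3.994 half-lives, so C = 164 × (1/2)^3.994 = 164 × 0.06276 ≈ 10.3 µg/mL

10.3 µg/mL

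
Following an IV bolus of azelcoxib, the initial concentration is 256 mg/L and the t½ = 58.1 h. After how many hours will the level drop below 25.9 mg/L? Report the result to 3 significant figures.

192 hours

k = ln 2 / 58.1 = 0.01193 h⁻¹
C(t) = C₀ e^(−kt)  ⇒  t = ln(C₀/C) / k
t = ln(256/25.9) / 0.01193 = 2.291 / 0.01193 ≈ 192 hours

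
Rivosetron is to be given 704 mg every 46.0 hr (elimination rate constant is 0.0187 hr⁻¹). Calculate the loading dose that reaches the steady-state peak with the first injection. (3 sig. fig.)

Accumulation ratio R = 1 / (1 − e^(−kτ)) = 1 / (1 − e^(−0.01870×46.0)) = 1 / (1 − 0.4231) = 1.733
Loading dose = maintenance dose × R = 704 × 1.733 ≈ 1220 mg

1220 mg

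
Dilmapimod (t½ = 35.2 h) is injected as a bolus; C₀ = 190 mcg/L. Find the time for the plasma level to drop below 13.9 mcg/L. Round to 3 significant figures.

k = ln 2 / 35.2 = 0.01969 h⁻¹
C(t) = C₀ e^(−kt)  ⇒  t = ln(C₀/C) / k
t = ln(190/13.9) / 0.01969 = 2.615 / 0.01969 ≈ 133 hours

133 hours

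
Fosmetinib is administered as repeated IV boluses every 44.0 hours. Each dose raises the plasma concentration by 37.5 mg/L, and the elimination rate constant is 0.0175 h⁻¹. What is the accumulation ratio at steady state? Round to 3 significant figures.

1.86

Fraction remaining after one interval: e^(−kτ) = e^(−0.01750 × 44.0) = 0.4630
R = 1 / (1 − 0.4630) = 1 / 0.5370 ≈ 1.86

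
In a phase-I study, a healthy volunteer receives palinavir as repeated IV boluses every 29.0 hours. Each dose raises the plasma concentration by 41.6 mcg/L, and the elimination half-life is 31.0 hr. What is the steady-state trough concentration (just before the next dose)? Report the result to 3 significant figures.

k = ln 2 / 31.0 = 0.02236 hr⁻¹
Fraction remaining after one interval: e^(−kτ) = e^(−0.02236 × 29.0) = 0.5229
R = 1 / (1 − 0.5229) = 2.096
Css,max = 41.6 × 2.096 = 87.19 mcg/L
Css,min = Css,max × e^(−kτ) = 87.19 × 0.5229 ≈ 45.6 mcg/L

45.6 mcg/L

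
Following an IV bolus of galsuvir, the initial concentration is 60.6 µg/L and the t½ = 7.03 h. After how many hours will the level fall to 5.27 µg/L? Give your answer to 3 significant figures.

k = ln 2 / 7.03 = 0.09860 h⁻¹
C(t) = C₀ e^(−kt)  ⇒  t = ln(C₀/C) / k
t = ln(60.6/5.27) / 0.09860 = 2.442 / 0.09860 ≈ 24.8 hours

24.8 hours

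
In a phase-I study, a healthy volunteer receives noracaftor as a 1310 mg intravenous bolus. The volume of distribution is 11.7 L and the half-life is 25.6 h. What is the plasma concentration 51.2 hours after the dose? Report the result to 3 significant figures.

28.0 mg/L

C₀ = dose / V = 1310 / 11.7 = 112.0 mg/L
k = ln 2 / 25.6 = 0.02708 h⁻¹
C(t) = C₀ e^(−kt) = 112.0 × e^(−0.02708 × 51.2) = 112.0 × e^(−1.386) = 112.0 × 0.2500 ≈ 28.0 mg/L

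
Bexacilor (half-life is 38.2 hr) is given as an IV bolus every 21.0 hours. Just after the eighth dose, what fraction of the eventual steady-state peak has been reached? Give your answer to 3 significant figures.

0.953

k = ln 2 / 38.2 = 0.01815 hr⁻¹
f_n = 1 − e^(−nkτ) = 1 − e^(−8 × 0.01815 × 21.0) = 1 − e^(−3.048) = 1 − 0.04743 ≈ 0.953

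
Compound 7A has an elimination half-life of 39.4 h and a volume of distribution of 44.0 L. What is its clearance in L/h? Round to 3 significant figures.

0.774 L/h

k = ln 2 / t½ = ln 2 / 39.4 = 0.01759 h⁻¹
CL = k · V = 0.01759 × 44.0 ≈ 0.774 L/h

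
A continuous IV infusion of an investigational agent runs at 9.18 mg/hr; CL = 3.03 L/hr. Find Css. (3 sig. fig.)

Css = infusion rate / CL = 9.18 / 3.03 ≈ 3.03 µg/mL

3.03 µg/mL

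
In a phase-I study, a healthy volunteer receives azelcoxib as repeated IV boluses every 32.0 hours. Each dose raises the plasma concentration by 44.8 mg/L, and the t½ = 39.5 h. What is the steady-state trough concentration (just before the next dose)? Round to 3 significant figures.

k = ln 2 / 39.5 = 0.01755 h⁻¹
Fraction remaining after one interval: e^(−kτ) = e^(−0.01755 × 32.0) = 0.5703
R = 1 / (1 − 0.5703) = 2.327
Css,max = 44.8 × 2.327 = 104.3 mg/L
Css,min = Css,max × e^(−kτ) = 104.3 × 0.5703 ≈ 59.5 mg/L

59.5 mg/L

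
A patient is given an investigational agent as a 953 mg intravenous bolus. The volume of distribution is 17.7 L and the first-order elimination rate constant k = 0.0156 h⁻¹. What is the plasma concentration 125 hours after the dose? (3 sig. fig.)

C₀ = dose / V = 953 / 17.7 = 53.84 mg/L
C(t) = C₀ e^(−kt) = 53.84 × e^(−0.01560 × 125) = 53.84 × e^(−1.950) = 53.84 × 0.1423 ≈ 7.66 mg/L

7.66 mg/L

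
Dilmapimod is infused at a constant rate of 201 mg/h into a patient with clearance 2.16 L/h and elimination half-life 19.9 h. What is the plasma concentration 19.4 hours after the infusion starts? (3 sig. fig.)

Css = rate / CL = 201 / 2.16 = 93.06 µg/mL
k = ln 2 / 19.9 = 0.03483 h⁻¹
C(t) = Css (1 − e^(−kt)) = 93.06 × (1 − e^(−0.6757)) = 93.06 × 0.4912 ≈ 45.7 µg/mL

45.7 µg/mL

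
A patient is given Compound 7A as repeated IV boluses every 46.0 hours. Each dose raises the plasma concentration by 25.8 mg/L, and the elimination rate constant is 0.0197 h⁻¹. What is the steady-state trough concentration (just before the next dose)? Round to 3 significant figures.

17.5 mg/L

Fraction remaining after one interval: e^(−kτ) = e^(−0.01970 × 46.0) = 0.4041
R = 1 / (1 − 0.4041) = 1.678
Css,max = 25.8 × 1.678 = 43.29 mg/L
Css,min = Css,max × e^(−kτ) = 43.29 × 0.4041 ≈ 17.5 mg/L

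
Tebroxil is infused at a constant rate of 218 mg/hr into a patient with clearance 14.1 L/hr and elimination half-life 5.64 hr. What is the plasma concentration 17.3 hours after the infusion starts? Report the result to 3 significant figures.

13.6 mg/L

Css = rate / CL = 218 / 14.1 = 15.46 mg/L
k = ln 2 / 5.64 = 0.1229 hr⁻¹
C(t) = Css (1 − e^(−kt)) = 15.46 × (1 − e^(−2.126)) = 15.46 × 0.8807 ≈ 13.6 mg/L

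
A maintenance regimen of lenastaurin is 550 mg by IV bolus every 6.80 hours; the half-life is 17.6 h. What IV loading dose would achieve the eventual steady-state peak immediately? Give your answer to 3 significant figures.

k = ln 2 / 17.6 = 0.03938 h⁻¹
Accumulation ratio R = 1 / (1 − e^(−kτ)) = 1 / (1 − e^(−0.03938×6.80)) = 1 / (1 − 0.7651) = 4.256
Loading dose = maintenance dose × R = 550 × 4.256 ≈ 2340 mg

2340 mg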